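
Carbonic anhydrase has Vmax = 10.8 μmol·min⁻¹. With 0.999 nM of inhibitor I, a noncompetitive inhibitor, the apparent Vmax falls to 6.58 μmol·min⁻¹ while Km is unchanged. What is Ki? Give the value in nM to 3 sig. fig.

1.56 nM

Noncompetitive: Vmax,app = Vmax/α with α = 1 + [I]/Ki.
α = Vmax/Vmax,app = 10.8/6.58 = 1.641.
Since α = 1 + [I]/Ki, [I]/Ki = 1.641 − 1 = 0.6413 and Ki = 0.999/0.6413 = 1.56 nM.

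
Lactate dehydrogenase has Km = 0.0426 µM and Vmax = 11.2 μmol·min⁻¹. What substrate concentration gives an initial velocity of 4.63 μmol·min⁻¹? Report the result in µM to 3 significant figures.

Rearranging v = Vmax[S]/(Km+[S]) gives [S] = Km·v/(Vmax − v).
[S] = 0.0426 × 4.63 / (11.2 − 4.63) = 0.1972/6.570 = 0.0300 µM.

0.0300 µM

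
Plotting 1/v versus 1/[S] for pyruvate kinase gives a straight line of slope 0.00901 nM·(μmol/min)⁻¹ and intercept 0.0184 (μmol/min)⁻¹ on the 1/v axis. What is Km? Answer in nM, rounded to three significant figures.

0.490 nM

y-intercept = 1/Vmax ⇒ Vmax = 54.3 μmol/min; slope = Km/Vmax ⇒ Km = slope × Vmax.
Km = 0.00901 × 54.3 = 0.490 nM.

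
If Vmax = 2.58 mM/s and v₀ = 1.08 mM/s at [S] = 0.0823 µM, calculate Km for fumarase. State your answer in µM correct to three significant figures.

0.114 µM

From v = Vmax[S]/(Km+[S]), Km = [S](Vmax − v)/v.
Km = 0.0823 × (2.58 − 1.08) / 1.08 = 0.1234/1.08 = 0.114 µM.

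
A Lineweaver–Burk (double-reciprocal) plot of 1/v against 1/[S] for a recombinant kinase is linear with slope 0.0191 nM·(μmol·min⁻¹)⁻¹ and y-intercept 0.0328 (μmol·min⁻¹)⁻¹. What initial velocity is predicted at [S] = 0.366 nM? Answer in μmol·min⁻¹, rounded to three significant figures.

The y-intercept is 1/Vmax, so Vmax = 1/0.0328 = 30.5 μmol·min⁻¹.
The slope is Km/Vmax, so Km = 0.0191 × 30.5 = 0.582 nM.
Then v = 30.5 × 0.366/(0.582 + 0.366) = 11.8 μmol·min⁻¹.

11.8 μmol·min⁻¹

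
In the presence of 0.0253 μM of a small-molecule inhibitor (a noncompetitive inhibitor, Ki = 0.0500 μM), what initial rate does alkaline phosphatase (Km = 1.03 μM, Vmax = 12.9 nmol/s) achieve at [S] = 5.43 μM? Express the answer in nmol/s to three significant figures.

7.20 nmol/s

α = 1 + [I]/Ki = 1 + 0.0253/0.0500 = 1.506.
For a noncompetitive inhibitor, Vmax is reduced to Vmax/α while Km is unchanged: Km,app = 1.03 μM, Vmax,app = 8.57 nmol/s.
v = Vmax,app·[S]/(Km,app + [S]) = 8.57 × 5.43/(1.03 + 5.43) = 7.20 nmol/s.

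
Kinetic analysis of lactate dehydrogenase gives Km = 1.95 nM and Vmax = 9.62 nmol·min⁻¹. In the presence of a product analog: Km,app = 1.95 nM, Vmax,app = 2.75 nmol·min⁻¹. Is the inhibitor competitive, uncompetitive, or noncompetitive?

Vmax decreases (9.62 → 2.75 nmol·min⁻¹) while Km is unchanged — pure noncompetitive inhibition.

noncompetitive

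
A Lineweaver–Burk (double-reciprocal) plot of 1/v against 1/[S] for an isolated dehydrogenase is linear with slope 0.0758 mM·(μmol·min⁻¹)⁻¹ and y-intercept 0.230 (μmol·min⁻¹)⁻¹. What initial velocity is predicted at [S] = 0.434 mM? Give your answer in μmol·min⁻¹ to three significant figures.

The y-intercept is 1/Vmax, so Vmax = 1/0.230 = 4.35 μmol·min⁻¹.
The slope is Km/Vmax, so Km = 0.0758 × 4.35 = 0.330 mM.
Then v = 4.35 × 0.434/(0.330 + 0.434) = 2.47 μmol·min⁻¹.

2.47 μmol·min⁻¹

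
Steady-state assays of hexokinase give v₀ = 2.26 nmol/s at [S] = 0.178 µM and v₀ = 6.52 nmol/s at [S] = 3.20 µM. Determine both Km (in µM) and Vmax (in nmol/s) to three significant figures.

From v = Vmax[S]/(Km+[S]), each point gives Vmax = v(Km+[S])/[S].
Equating: 2.26(Km+0.178)/0.178 = 6.52(Km+3.20)/3.20.
12.70·Km + 2.26 = 2.037·Km + 6.52, so (12.70 − 2.037)·Km = 6.52 − 2.26.
Km = 4.260/10.66 = 0.400 µM; then Vmax = 2.26(0.400+0.178)/0.178 = 7.33 nmol/s.

Km = 0.400 µM; Vmax = 7.33 nmol/s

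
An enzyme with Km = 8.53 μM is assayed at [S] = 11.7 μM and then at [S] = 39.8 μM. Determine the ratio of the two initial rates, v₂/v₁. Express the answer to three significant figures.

1.42

The fractional saturations are [S]/(Km+[S]) = 11.7/20.23 = 0.5783 and 39.8/48.33 = 0.8235.
v₂/v₁ is just their ratio: 0.8235/0.5783 = 1.42.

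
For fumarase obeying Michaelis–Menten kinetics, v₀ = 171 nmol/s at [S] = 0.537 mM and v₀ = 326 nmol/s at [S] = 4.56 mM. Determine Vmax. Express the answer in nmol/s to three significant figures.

In reciprocal form, 1/v = (Km/Vmax)·(1/[S]) + 1/Vmax. The two points give (1/[S], 1/v) = (1.862, 0.005848) and (0.2193, 0.003067).
Slope = (0.005848 − 0.003067)/(1.862 − 0.2193) = 0.001692; intercept = 0.005848 − 0.001692×1.862 = 0.002696.
Vmax = 1/intercept = 371 nmol/s; Km = slope × Vmax = 0.001692 × 371 = 0.628 mM.

371 nmol/s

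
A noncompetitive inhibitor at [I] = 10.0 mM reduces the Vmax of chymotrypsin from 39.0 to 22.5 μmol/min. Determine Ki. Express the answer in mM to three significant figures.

Noncompetitive: Vmax,app = Vmax/α with α = 1 + [I]/Ki.
α = Vmax/Vmax,app = 39.0/22.5 = 1.733.
Ki = [I]/(α − 1) = 10.0/0.7333 = 13.6 mM.

13.6 mM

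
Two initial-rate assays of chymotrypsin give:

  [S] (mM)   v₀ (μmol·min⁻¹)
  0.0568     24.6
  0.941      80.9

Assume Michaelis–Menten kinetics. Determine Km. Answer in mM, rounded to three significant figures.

From v = Vmax[S]/(Km+[S]), each point gives Vmax = v(Km+[S])/[S].
Equating: 24.6(Km+0.0568)/0.0568 = 80.9(Km+0.941)/0.941.
433.1·Km + 24.6 = 85.97·Km + 80.9, so (433.1 − 85.97)·Km = 80.9 − 24.6.
Km = 56.30/347.1 = 0.162 mM; then Vmax = 24.6(0.162+0.0568)/0.0568 = 94.8 μmol·min⁻¹.

0.162 mM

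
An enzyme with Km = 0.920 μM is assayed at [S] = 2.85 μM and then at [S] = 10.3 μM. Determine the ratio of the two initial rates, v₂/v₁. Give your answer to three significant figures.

The fractional saturations are [S]/(Km+[S]) = 2.85/3.770 = 0.7560 and 10.3/11.22 = 0.9180.
v₂/v₁ is just their ratio: 0.9180/0.7560 = 1.21.

1.21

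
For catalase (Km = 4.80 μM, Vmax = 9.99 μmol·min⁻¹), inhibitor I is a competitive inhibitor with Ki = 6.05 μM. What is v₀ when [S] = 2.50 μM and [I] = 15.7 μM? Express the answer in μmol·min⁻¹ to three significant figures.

α = 1 + [I]/Ki = 1 + 15.7/6.05 = 3.595.
For a competitive inhibitor, Vmax is unchanged and the apparent Km becomes α·Km: Km,app = 17.3 μM, Vmax,app = 9.99 μmol·min⁻¹.
v = Vmax,app·[S]/(Km,app + [S]) = 9.99 × 2.50/(17.3 + 2.50) = 1.26 μmol·min⁻¹.

1.26 μmol·min⁻¹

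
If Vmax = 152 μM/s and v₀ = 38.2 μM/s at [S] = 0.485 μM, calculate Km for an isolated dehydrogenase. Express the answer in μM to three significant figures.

v/Vmax = 38.2/152 = 0.2513 = [S]/(Km+[S]).
So Km + [S] = [S]/0.2513 = 1.930 μM, giving Km = 1.930 − 0.485 = 1.44 μM.

1.44 μM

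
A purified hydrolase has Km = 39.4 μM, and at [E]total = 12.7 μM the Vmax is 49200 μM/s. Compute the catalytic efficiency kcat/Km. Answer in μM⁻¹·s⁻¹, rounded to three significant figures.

98.3 μM⁻¹·s⁻¹

kcat = Vmax/[E]total = 49200/12.7 = 3870 s⁻¹.
kcat/Km = 3870/39.4 = 98.3 μM⁻¹·s⁻¹.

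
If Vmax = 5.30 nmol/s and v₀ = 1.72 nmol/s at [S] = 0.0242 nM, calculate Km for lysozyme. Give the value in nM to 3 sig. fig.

0.0504 nM

v/Vmax = 1.72/5.30 = 0.3245 = [S]/(Km+[S]).
So Km + [S] = [S]/0.3245 = 0.07457 nM, giving Km = 0.07457 − 0.0242 = 0.0504 nM.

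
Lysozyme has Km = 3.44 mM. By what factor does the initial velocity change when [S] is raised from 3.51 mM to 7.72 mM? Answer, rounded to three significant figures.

1.37

Since Vmax cancels, v₂/v₁ = [S]₂(Km+[S]₁) / [S]₁(Km+[S]₂).
= 7.72×(3.44+3.51) / (3.51×(3.44+7.72)) = 53.65/39.17 = 1.37.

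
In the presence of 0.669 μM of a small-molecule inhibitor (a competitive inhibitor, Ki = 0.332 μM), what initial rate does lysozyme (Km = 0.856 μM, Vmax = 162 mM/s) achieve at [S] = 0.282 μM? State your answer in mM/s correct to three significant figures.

α = 1 + [I]/Ki = 1 + 0.669/0.332 = 3.015.
For a competitive inhibitor, Vmax is unchanged and the apparent Km becomes α·Km: Km,app = 2.58 μM, Vmax,app = 162 mM/s.
v = Vmax,app·[S]/(Km,app + [S]) = 162 × 0.282/(2.58 + 0.282) = 16.0 mM/s.

16.0 mM/s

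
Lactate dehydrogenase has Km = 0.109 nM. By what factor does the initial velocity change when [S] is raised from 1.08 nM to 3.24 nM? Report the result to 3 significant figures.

The fractional saturations are [S]/(Km+[S]) = 1.08/1.189 = 0.9083 and 3.24/3.349 = 0.9675.
v₂/v₁ is just their ratio: 0.9675/0.9083 = 1.07.

1.07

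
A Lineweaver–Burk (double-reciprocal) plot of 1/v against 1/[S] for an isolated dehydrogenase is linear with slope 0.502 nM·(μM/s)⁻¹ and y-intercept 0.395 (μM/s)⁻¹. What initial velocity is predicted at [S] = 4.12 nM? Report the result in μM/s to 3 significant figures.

The y-intercept is 1/Vmax, so Vmax = 1/0.395 = 2.53 μM/s.
The slope is Km/Vmax, so Km = 0.502 × 2.53 = 1.27 nM.
Then v = 2.53 × 4.12/(1.27 + 4.12) = 1.93 μM/s.

1.93 μM/s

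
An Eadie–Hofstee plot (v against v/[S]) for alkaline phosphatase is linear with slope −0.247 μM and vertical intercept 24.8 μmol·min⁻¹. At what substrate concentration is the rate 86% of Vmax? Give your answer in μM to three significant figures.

1.52 μM

The Eadie–Hofstee slope gives Km = 0.247 μM (slope = −Km).
v/Vmax = [S]/(Km+[S]) = 0.86 ⇒ [S] = Km·0.86/(1−0.86) = 0.247 × 6.143 = 1.52 μM.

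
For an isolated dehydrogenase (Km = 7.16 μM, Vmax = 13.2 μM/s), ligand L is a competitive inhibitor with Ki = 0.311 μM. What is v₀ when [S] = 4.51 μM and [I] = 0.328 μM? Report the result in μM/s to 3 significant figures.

With α = 1 + [I]/Ki = 1 + 0.328/0.311 = 2.055, the competitive rate law is v = Vmax[S] / (αKm + [S]).
v = 13.2×4.51 / (2.055×7.16 + 4.51) = 59.53/19.22 = 3.10 μM/s.

3.10 μM/s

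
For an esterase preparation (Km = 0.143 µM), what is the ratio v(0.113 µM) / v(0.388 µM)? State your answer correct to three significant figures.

0.604

The fractional saturations are [S]/(Km+[S]) = 0.388/0.5310 = 0.7307 and 0.113/0.2560 = 0.4414.
v₂/v₁ is just their ratio: 0.4414/0.7307 = 0.604.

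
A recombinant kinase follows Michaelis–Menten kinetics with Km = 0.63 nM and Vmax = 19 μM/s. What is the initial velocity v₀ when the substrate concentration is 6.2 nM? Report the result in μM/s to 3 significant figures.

17.2 μM/s

v = Vmax·[S]/(Km + [S]) = 19 × 6.2 / (0.63 + 6.2)
  = 117.8 / 6.830 = 17.2 μM/s.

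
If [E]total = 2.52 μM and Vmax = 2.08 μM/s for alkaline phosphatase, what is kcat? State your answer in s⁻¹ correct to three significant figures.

0.825 s⁻¹

kcat = Vmax/[E]total = 2.08 μM/s / 2.52 μM = 0.825 s⁻¹.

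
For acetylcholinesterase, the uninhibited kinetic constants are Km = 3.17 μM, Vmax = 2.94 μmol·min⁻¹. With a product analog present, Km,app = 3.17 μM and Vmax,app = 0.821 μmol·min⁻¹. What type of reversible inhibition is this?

Vmax decreases (2.94 → 0.821 μmol·min⁻¹) while Km is unchanged — pure noncompetitive inhibition.

noncompetitive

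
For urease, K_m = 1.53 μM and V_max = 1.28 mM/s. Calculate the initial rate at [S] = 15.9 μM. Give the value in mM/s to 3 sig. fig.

[S]/(Km+[S]) = 15.9/17.43 = 0.9122, the fractional saturation.
v = 0.9122 × Vmax = 0.9122 × 1.28 = 1.17 mM/s.

1.17 mM/s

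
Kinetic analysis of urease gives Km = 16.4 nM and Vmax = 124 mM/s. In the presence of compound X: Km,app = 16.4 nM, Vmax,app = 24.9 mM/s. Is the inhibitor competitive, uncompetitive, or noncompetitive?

noncompetitive

Vmax decreases (124 → 24.9 mM/s) while Km is unchanged — pure noncompetitive inhibition.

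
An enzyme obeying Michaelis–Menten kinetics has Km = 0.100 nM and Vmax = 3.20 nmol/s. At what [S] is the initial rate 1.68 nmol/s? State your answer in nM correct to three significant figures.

0.111 nM

The required fractional saturation is v/Vmax = 1.68/3.20 = 0.5250.
Then [S]/(Km+[S]) = 0.5250 ⇒ [S] = 0.100 × 0.5250/(1 − 0.5250) = 0.111 nM.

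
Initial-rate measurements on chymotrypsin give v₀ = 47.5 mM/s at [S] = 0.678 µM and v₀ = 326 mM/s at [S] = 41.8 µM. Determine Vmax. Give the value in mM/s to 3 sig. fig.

361 mM/s

From v = Vmax[S]/(Km+[S]), each point gives Vmax = v(Km+[S])/[S].
Equating: 47.5(Km+0.678)/0.678 = 326(Km+41.8)/41.8.
70.06·Km + 47.5 = 7.799·Km + 326, so (70.06 − 7.799)·Km = 326 − 47.5.
Km = 278.5/62.26 = 4.47 µM; then Vmax = 47.5(4.47+0.678)/0.678 = 361 mM/s.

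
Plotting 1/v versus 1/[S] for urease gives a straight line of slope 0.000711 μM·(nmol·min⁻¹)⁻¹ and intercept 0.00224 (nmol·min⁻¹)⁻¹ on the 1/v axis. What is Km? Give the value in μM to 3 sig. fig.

y-intercept = 1/Vmax ⇒ Vmax = 446 nmol·min⁻¹; slope = Km/Vmax ⇒ Km = slope × Vmax.
Km = 0.000711 × 446 = 0.317 μM.

0.317 μM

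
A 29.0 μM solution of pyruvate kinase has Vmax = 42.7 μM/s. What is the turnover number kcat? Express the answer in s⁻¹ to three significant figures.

kcat = Vmax/[E]total = 42.7 μM/s / 29.0 μM = 1.47 s⁻¹.

1.47 s⁻¹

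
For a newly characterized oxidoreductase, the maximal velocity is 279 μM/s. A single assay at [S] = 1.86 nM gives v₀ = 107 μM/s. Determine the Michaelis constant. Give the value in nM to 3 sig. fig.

2.99 nM

From v = Vmax[S]/(Km+[S]), Km = [S](Vmax − v)/v.
Km = 1.86 × (279 − 107) / 107 = 319.9/107 = 2.99 nM.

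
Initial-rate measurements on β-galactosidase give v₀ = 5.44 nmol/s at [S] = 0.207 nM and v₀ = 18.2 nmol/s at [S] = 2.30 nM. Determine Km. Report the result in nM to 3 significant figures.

From v = Vmax[S]/(Km+[S]), each point gives Vmax = v(Km+[S])/[S].
Equating: 5.44(Km+0.207)/0.207 = 18.2(Km+2.30)/2.30.
26.28·Km + 5.44 = 7.913·Km + 18.2, so (26.28 − 7.913)·Km = 18.2 − 5.44.
Km = 12.76/18.37 = 0.695 nM; then Vmax = 5.44(0.695+0.207)/0.207 = 23.7 nmol/s.

0.695 nM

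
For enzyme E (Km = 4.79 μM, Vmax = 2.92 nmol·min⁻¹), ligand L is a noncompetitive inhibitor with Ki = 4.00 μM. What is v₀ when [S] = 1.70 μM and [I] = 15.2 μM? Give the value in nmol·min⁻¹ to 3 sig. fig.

0.159 nmol·min⁻¹

α = 1 + [I]/Ki = 1 + 15.2/4.00 = 4.800.
For a noncompetitive inhibitor, Vmax is reduced to Vmax/α while Km is unchanged: Km,app = 4.79 μM, Vmax,app = 0.608 nmol·min⁻¹.
v = Vmax,app·[S]/(Km,app + [S]) = 0.608 × 1.70/(4.79 + 1.70) = 0.159 nmol·min⁻¹.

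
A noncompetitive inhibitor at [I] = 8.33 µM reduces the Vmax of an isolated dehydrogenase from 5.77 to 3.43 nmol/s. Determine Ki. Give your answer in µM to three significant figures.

12.2 µM

Noncompetitive: Vmax,app = Vmax/α with α = 1 + [I]/Ki.
α = Vmax/Vmax,app = 5.77/3.43 = 1.682.
Ki = [I]/(α − 1) = 8.33/0.6822 = 12.2 µM.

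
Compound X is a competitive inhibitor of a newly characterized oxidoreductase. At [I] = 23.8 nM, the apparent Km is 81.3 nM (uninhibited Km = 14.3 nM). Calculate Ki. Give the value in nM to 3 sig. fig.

Competitive: Km,app = α·Km with α = 1 + [I]/Ki.
α = Km,app/Km = 81.3/14.3 = 5.685.
Ki = [I]/(α − 1) = 23.8/4.685 = 5.08 nM.

5.08 nM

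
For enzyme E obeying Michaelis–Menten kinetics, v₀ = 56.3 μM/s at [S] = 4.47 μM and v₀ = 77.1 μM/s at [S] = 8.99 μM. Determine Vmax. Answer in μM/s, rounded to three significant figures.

In reciprocal form, 1/v = (Km/Vmax)·(1/[S]) + 1/Vmax. The two points give (1/[S], 1/v) = (0.2237, 0.01776) and (0.1112, 0.01297).
Slope = (0.01776 − 0.01297)/(0.2237 − 0.1112) = 0.04260; intercept = 0.01776 − 0.04260×0.2237 = 0.008231.
Vmax = 1/intercept = 121 μM/s; Km = slope × Vmax = 0.04260 × 121 = 5.18 μM.

121 μM/s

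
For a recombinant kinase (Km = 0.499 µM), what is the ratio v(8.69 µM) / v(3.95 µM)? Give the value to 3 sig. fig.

1.07

The fractional saturations are [S]/(Km+[S]) = 3.95/4.449 = 0.8878 and 8.69/9.189 = 0.9457.
v₂/v₁ is just their ratio: 0.9457/0.8878 = 1.07.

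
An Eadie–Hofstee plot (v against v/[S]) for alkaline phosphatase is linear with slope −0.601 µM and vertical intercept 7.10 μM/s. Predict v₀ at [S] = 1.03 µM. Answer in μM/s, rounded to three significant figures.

In the Eadie–Hofstee form v = Vmax − Km·(v/[S]), the slope is −Km and the intercept is Vmax, so Km = 0.601 µM and Vmax = 7.10 μM/s.
v = 7.10 × 1.03/(0.601 + 1.03) = 4.48 μM/s.

4.48 μM/s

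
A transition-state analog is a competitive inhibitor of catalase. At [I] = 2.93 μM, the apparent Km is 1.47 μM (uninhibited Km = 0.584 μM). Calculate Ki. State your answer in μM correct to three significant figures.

Competitive: Km,app = α·Km with α = 1 + [I]/Ki.
α = Km,app/Km = 1.47/0.584 = 2.517.
Since α = 1 + [I]/Ki, [I]/Ki = 2.517 − 1 = 1.517 and Ki = 2.93/1.517 = 1.93 μM.

1.93 μM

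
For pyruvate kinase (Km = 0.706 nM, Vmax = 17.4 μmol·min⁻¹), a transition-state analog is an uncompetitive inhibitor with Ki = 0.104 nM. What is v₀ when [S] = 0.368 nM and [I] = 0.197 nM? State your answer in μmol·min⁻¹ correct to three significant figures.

α = 1 + [I]/Ki = 1 + 0.197/0.104 = 2.894.
For an uncompetitive inhibitor, both parameters are divided by α, giving Vmax/α and Km/α: Km,app = 0.244 nM, Vmax,app = 6.01 μmol·min⁻¹.
v = Vmax,app·[S]/(Km,app + [S]) = 6.01 × 0.368/(0.244 + 0.368) = 3.62 μmol·min⁻¹.

3.62 μmol·min⁻¹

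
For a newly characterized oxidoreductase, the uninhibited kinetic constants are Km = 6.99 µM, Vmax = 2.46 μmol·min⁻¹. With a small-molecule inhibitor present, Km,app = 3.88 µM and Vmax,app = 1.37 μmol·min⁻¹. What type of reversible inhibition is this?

uncompetitive

Both Km and Vmax decrease by the same factor (~1.80-fold) — characteristic of uncompetitive inhibition.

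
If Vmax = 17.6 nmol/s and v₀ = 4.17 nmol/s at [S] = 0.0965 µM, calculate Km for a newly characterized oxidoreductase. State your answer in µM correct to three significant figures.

0.311 µM

v/Vmax = 4.17/17.6 = 0.2369 = [S]/(Km+[S]).
So Km + [S] = [S]/0.2369 = 0.4073 µM, giving Km = 0.4073 − 0.0965 = 0.311 µM.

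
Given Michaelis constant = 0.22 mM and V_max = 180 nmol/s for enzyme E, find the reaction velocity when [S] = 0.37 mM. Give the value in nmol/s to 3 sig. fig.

113 nmol/s

v = Vmax·[S]/(Km + [S]) = 180 × 0.37 / (0.22 + 0.37)
  = 66.60 / 0.5900 = 113 nmol/s.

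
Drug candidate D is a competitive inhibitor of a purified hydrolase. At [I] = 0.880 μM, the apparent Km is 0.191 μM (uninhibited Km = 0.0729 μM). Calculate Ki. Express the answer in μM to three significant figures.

0.543 μM

Competitive: Km,app = α·Km with α = 1 + [I]/Ki.
α = Km,app/Km = 0.191/0.0729 = 2.620.
Since α = 1 + [I]/Ki, [I]/Ki = 2.620 − 1 = 1.620 and Ki = 0.880/1.620 = 0.543 μM.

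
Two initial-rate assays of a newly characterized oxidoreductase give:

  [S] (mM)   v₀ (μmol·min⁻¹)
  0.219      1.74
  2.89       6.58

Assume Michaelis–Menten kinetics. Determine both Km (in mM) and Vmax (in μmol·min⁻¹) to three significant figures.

In reciprocal form, 1/v = (Km/Vmax)·(1/[S]) + 1/Vmax. The two points give (1/[S], 1/v) = (4.566, 0.5747) and (0.3460, 0.1520).
Slope = (0.5747 − 0.1520)/(4.566 − 0.3460) = 0.1002; intercept = 0.5747 − 0.1002×4.566 = 0.1173.
Vmax = 1/intercept = 8.52 μmol·min⁻¹; Km = slope × Vmax = 0.1002 × 8.52 = 0.854 mM.

Km = 0.854 mM; Vmax = 8.52 μmol·min⁻¹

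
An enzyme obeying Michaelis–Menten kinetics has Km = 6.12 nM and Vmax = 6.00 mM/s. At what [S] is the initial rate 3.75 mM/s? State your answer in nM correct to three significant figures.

10.2 nM

The required fractional saturation is v/Vmax = 3.75/6.00 = 0.6250.
Then [S]/(Km+[S]) = 0.6250 ⇒ [S] = 6.12 × 0.6250/(1 − 0.6250) = 10.2 nM.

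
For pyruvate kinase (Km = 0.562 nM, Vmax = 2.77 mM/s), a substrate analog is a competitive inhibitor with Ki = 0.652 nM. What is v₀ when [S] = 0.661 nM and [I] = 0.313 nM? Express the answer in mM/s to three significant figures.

1.23 mM/s

α = 1 + [I]/Ki = 1 + 0.313/0.652 = 1.480.
For a competitive inhibitor, Vmax is unchanged and the apparent Km becomes α·Km: Km,app = 0.832 nM, Vmax,app = 2.77 mM/s.
v = Vmax,app·[S]/(Km,app + [S]) = 2.77 × 0.661/(0.832 + 0.661) = 1.23 mM/s.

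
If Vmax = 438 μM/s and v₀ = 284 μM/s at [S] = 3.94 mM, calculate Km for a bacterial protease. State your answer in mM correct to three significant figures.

2.14 mM

From v = Vmax[S]/(Km+[S]), Km = [S](Vmax − v)/v.
Km = 3.94 × (438 − 284) / 284 = 606.8/284 = 2.14 mM.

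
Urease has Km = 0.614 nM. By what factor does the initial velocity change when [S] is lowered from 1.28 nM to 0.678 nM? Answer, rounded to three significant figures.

The fractional saturations are [S]/(Km+[S]) = 1.28/1.894 = 0.6758 and 0.678/1.292 = 0.5248.
v₂/v₁ is just their ratio: 0.5248/0.6758 = 0.776.

0.776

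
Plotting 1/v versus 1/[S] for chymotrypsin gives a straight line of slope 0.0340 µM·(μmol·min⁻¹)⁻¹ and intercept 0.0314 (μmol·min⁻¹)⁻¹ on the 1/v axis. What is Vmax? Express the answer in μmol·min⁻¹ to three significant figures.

The y-intercept of a Lineweaver–Burk plot equals 1/Vmax, so Vmax = 1/0.0314 = 31.8 μmol·min⁻¹.

31.8 μmol·min⁻¹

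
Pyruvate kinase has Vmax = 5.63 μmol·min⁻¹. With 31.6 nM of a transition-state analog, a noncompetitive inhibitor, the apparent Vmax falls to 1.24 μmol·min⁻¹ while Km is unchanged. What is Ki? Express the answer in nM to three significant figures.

Noncompetitive: Vmax,app = Vmax/α with α = 1 + [I]/Ki.
α = Vmax/Vmax,app = 5.63/1.24 = 4.540.
Since α = 1 + [I]/Ki, [I]/Ki = 4.540 − 1 = 3.540 and Ki = 31.6/3.540 = 8.93 nM.

8.93 nM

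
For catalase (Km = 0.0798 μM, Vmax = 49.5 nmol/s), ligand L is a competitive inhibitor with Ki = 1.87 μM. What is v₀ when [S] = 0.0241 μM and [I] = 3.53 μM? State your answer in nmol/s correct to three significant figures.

With α = 1 + [I]/Ki = 1 + 3.53/1.87 = 2.888, the competitive rate law is v = Vmax[S] / (αKm + [S]).
v = 49.5×0.0241 / (2.888×0.0798 + 0.0241) = 1.193/0.2545 = 4.69 nmol/s.

4.69 nmol/s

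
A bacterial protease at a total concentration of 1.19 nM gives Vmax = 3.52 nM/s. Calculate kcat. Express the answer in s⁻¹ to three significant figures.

kcat = Vmax/[E]total = 3.52 nM/s / 1.19 nM = 2.96 s⁻¹.

2.96 s⁻¹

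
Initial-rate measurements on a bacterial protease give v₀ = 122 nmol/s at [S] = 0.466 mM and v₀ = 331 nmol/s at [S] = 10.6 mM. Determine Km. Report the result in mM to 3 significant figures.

0.906 mM

From v = Vmax[S]/(Km+[S]), each point gives Vmax = v(Km+[S])/[S].
Equating: 122(Km+0.466)/0.466 = 331(Km+10.6)/10.6.
261.8·Km + 122 = 31.23·Km + 331, so (261.8 − 31.23)·Km = 331 − 122.
Km = 209.0/230.6 = 0.906 mM; then Vmax = 122(0.906+0.466)/0.466 = 359 nmol/s.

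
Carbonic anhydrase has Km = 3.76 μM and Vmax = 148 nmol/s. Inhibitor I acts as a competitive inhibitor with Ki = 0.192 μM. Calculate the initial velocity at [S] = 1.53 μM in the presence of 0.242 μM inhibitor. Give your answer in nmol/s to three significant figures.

22.6 nmol/s

α = 1 + [I]/Ki = 1 + 0.242/0.192 = 2.260.
For a competitive inhibitor, Vmax is unchanged and the apparent Km becomes α·Km: Km,app = 8.50 μM, Vmax,app = 148 nmol/s.
v = Vmax,app·[S]/(Km,app + [S]) = 148 × 1.53/(8.50 + 1.53) = 22.6 nmol/s.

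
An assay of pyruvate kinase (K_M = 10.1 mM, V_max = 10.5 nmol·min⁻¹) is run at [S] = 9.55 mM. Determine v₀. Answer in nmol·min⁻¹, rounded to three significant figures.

5.10 nmol·min⁻¹

[S]/(Km+[S]) = 9.55/19.65 = 0.4860, the fractional saturation.
v = 0.4860 × Vmax = 0.4860 × 10.5 = 5.10 nmol·min⁻¹.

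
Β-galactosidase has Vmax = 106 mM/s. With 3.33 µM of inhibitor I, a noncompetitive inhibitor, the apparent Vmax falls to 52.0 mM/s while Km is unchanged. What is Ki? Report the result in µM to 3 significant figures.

Noncompetitive: Vmax,app = Vmax/α with α = 1 + [I]/Ki.
α = Vmax/Vmax,app = 106/52.0 = 2.038.
Since α = 1 + [I]/Ki, [I]/Ki = 2.038 − 1 = 1.038 and Ki = 3.33/1.038 = 3.21 µM.

3.21 µM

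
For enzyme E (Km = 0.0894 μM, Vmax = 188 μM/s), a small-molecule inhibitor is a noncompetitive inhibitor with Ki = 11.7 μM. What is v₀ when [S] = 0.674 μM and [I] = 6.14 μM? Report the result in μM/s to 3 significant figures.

109 μM/s

α = 1 + [I]/Ki = 1 + 6.14/11.7 = 1.525.
For a noncompetitive inhibitor, Vmax is reduced to Vmax/α while Km is unchanged: Km,app = 0.0894 μM, Vmax,app = 123 μM/s.
v = Vmax,app·[S]/(Km,app + [S]) = 123 × 0.674/(0.0894 + 0.674) = 109 μM/s.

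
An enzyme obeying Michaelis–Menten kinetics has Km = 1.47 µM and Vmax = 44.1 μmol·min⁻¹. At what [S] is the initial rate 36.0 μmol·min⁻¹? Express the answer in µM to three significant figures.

The required fractional saturation is v/Vmax = 36.0/44.1 = 0.8163.
Then [S]/(Km+[S]) = 0.8163 ⇒ [S] = 1.47 × 0.8163/(1 − 0.8163) = 6.53 µM.

6.53 µM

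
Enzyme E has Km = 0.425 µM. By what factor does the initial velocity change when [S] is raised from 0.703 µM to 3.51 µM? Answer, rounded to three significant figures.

1.43

Since Vmax cancels, v₂/v₁ = [S]₂(Km+[S]₁) / [S]₁(Km+[S]₂).
= 3.51×(0.425+0.703) / (0.703×(0.425+3.51)) = 3.959/2.766 = 1.43.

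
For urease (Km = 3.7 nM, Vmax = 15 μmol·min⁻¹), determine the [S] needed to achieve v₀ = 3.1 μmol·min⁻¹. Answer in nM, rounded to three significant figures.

The required fractional saturation is v/Vmax = 3.1/15 = 0.2067.
Then [S]/(Km+[S]) = 0.2067 ⇒ [S] = 3.7 × 0.2067/(1 − 0.2067) = 0.964 nM.

0.964 nM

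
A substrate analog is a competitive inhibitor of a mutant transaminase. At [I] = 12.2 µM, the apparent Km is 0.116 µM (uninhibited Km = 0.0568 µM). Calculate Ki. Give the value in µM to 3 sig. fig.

11.7 µM

Competitive: Km,app = α·Km with α = 1 + [I]/Ki.
α = Km,app/Km = 0.116/0.0568 = 2.042.
Since α = 1 + [I]/Ki, [I]/Ki = 2.042 − 1 = 1.042 and Ki = 12.2/1.042 = 11.7 µM.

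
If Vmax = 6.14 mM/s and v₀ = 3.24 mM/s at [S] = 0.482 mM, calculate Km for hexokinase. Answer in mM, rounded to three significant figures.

From v = Vmax[S]/(Km+[S]), Km = [S](Vmax − v)/v.
Km = 0.482 × (6.14 − 3.24) / 3.24 = 1.398/3.24 = 0.431 mM.

0.431 mM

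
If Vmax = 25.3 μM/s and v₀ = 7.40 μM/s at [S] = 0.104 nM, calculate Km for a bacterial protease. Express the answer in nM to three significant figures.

v/Vmax = 7.40/25.3 = 0.2925 = [S]/(Km+[S]).
So Km + [S] = [S]/0.2925 = 0.3556 nM, giving Km = 0.3556 − 0.104 = 0.252 nM.

0.252 nM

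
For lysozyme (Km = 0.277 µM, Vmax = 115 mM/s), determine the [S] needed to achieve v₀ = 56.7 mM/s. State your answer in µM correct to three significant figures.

The required fractional saturation is v/Vmax = 56.7/115 = 0.4930.
Then [S]/(Km+[S]) = 0.4930 ⇒ [S] = 0.277 × 0.4930/(1 − 0.4930) = 0.269 µM.

0.269 µM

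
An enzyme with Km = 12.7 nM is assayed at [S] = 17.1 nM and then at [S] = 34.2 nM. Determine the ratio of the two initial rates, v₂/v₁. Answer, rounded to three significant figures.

1.27

The fractional saturations are [S]/(Km+[S]) = 17.1/29.80 = 0.5738 and 34.2/46.90 = 0.7292.
v₂/v₁ is just their ratio: 0.7292/0.5738 = 1.27.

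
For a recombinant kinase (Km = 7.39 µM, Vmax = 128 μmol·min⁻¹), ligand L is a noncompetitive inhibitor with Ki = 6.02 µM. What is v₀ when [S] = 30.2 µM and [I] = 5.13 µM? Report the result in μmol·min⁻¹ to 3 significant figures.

With α = 1 + [I]/Ki = 1 + 5.13/6.02 = 1.852, the noncompetitive rate law is v = (Vmax/α)·[S] / (Km + [S]).
v = (128/1.852)×30.2 / (7.39 + 30.2) = 2087/37.59 = 55.5 μmol·min⁻¹.

55.5 μmol·min⁻¹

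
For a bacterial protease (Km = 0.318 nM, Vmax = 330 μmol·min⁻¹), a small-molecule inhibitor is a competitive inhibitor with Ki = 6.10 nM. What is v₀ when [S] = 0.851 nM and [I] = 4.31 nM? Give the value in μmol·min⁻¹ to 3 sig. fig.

202 μmol·min⁻¹

With α = 1 + [I]/Ki = 1 + 4.31/6.10 = 1.707, the competitive rate law is v = Vmax[S] / (αKm + [S]).
v = 330×0.851 / (1.707×0.318 + 0.851) = 280.8/1.394 = 202 μmol·min⁻¹.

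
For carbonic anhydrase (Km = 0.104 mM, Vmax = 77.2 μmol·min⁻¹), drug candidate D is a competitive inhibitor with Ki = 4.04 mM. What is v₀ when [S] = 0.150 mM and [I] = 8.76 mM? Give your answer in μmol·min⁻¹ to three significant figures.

α = 1 + [I]/Ki = 1 + 8.76/4.04 = 3.168.
For a competitive inhibitor, Vmax is unchanged and the apparent Km becomes α·Km: Km,app = 0.330 mM, Vmax,app = 77.2 μmol·min⁻¹.
v = Vmax,app·[S]/(Km,app + [S]) = 77.2 × 0.150/(0.330 + 0.150) = 24.1 μmol·min⁻¹.

24.1 μmol·min⁻¹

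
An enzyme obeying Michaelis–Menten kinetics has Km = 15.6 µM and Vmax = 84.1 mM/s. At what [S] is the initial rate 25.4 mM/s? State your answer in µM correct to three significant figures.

6.75 µM

The required fractional saturation is v/Vmax = 25.4/84.1 = 0.3020.
Then [S]/(Km+[S]) = 0.3020 ⇒ [S] = 15.6 × 0.3020/(1 − 0.3020) = 6.75 µM.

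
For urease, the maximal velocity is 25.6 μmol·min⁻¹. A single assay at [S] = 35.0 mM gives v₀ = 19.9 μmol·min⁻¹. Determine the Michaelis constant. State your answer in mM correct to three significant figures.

10.0 mM

v/Vmax = 19.9/25.6 = 0.7773 = [S]/(Km+[S]).
So Km + [S] = [S]/0.7773 = 45.03 mM, giving Km = 45.03 − 35.0 = 10.0 mM.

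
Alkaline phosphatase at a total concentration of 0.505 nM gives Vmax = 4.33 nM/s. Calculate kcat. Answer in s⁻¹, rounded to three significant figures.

kcat = Vmax/[E]total = 4.33 nM/s / 0.505 nM = 8.57 s⁻¹.

8.57 s⁻¹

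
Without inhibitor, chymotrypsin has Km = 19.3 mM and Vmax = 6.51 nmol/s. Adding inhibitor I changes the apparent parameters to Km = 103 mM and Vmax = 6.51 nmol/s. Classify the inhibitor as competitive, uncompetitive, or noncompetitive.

competitive

Km increases (19.3 → 103 mM) while Vmax is unchanged — the hallmark of competitive inhibition.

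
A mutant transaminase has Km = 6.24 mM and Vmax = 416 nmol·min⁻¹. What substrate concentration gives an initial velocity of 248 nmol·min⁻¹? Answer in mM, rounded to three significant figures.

9.21 mM

Rearranging v = Vmax[S]/(Km+[S]) gives [S] = Km·v/(Vmax − v).
[S] = 6.24 × 248 / (416 − 248) = 1548/168.0 = 9.21 mM.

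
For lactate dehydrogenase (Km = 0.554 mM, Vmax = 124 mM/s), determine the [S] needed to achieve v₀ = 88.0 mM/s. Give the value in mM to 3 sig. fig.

1.35 mM

Rearranging v = Vmax[S]/(Km+[S]) gives [S] = Km·v/(Vmax − v).
[S] = 0.554 × 88.0 / (124 − 88.0) = 48.75/36.00 = 1.35 mM.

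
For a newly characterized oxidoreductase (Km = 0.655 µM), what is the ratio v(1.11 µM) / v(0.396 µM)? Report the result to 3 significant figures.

The fractional saturations are [S]/(Km+[S]) = 0.396/1.051 = 0.3768 and 1.11/1.765 = 0.6289.
v₂/v₁ is just their ratio: 0.6289/0.3768 = 1.67.

1.67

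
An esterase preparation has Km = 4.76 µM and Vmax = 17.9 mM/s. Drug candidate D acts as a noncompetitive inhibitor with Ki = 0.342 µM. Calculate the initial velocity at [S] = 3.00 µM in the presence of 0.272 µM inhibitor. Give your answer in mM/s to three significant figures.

α = 1 + [I]/Ki = 1 + 0.272/0.342 = 1.795.
For a noncompetitive inhibitor, Vmax is reduced to Vmax/α while Km is unchanged: Km,app = 4.76 µM, Vmax,app = 9.97 mM/s.
v = Vmax,app·[S]/(Km,app + [S]) = 9.97 × 3.00/(4.76 + 3.00) = 3.85 mM/s.

3.85 mM/s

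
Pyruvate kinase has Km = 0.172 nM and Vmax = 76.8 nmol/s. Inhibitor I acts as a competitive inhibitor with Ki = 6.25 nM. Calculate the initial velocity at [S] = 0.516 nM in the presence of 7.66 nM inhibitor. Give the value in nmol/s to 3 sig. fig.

With α = 1 + [I]/Ki = 1 + 7.66/6.25 = 2.226, the competitive rate law is v = Vmax[S] / (αKm + [S]).
v = 76.8×0.516 / (2.226×0.172 + 0.516) = 39.63/0.8988 = 44.1 nmol/s.

44.1 nmol/s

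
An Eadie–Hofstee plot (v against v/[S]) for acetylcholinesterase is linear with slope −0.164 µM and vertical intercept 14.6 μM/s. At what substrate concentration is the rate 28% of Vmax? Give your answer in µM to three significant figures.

0.0638 µM

The Eadie–Hofstee slope gives Km = 0.164 µM (slope = −Km).
v/Vmax = [S]/(Km+[S]) = 0.28 ⇒ [S] = Km·0.28/(1−0.28) = 0.164 × 0.3889 = 0.0638 µM.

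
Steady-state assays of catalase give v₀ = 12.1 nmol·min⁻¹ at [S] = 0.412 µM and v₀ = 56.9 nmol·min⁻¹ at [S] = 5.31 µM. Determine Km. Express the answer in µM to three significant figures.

In reciprocal form, 1/v = (Km/Vmax)·(1/[S]) + 1/Vmax. The two points give (1/[S], 1/v) = (2.427, 0.08264) and (0.1883, 0.01757).
Slope = (0.08264 − 0.01757)/(2.427 − 0.1883) = 0.02906; intercept = 0.08264 − 0.02906×2.427 = 0.01210.
Vmax = 1/intercept = 82.6 nmol·min⁻¹; Km = slope × Vmax = 0.02906 × 82.6 = 2.40 µM.

2.40 µM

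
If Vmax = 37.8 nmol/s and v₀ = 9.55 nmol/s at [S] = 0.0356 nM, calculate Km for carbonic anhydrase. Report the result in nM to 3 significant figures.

From v = Vmax[S]/(Km+[S]), Km = [S](Vmax − v)/v.
Km = 0.0356 × (37.8 − 9.55) / 9.55 = 1.006/9.55 = 0.105 nM.

0.105 nM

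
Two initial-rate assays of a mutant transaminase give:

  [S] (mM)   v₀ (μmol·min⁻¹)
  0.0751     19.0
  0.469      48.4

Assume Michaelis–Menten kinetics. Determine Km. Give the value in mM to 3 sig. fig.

0.196 mM

From v = Vmax[S]/(Km+[S]), each point gives Vmax = v(Km+[S])/[S].
Equating: 19.0(Km+0.0751)/0.0751 = 48.4(Km+0.469)/0.469.
253.0·Km + 19.0 = 103.2·Km + 48.4, so (253.0 − 103.2)·Km = 48.4 − 19.0.
Km = 29.40/149.8 = 0.196 mM; then Vmax = 19.0(0.196+0.0751)/0.0751 = 68.7 μmol·min⁻¹.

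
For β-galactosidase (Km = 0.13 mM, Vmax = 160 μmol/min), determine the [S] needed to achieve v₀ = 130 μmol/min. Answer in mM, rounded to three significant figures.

Rearranging v = Vmax[S]/(Km+[S]) gives [S] = Km·v/(Vmax − v).
[S] = 0.13 × 130 / (160 − 130) = 16.90/30.00 = 0.563 mM.

0.563 mM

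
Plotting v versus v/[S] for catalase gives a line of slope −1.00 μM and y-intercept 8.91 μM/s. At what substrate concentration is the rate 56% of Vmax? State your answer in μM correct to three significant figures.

1.27 μM

The Eadie–Hofstee slope gives Km = 1.00 μM (slope = −Km).
v/Vmax = [S]/(Km+[S]) = 0.56 ⇒ [S] = Km·0.56/(1−0.56) = 1.00 × 1.273 = 1.27 μM.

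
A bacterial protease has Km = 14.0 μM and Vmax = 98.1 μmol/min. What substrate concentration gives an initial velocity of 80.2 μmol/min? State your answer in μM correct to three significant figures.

62.7 μM

The required fractional saturation is v/Vmax = 80.2/98.1 = 0.8175.
Then [S]/(Km+[S]) = 0.8175 ⇒ [S] = 14.0 × 0.8175/(1 − 0.8175) = 62.7 μM.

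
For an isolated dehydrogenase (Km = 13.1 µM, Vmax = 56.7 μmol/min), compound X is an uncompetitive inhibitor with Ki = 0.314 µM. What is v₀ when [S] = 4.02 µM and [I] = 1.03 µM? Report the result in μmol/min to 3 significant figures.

7.52 μmol/min

With α = 1 + [I]/Ki = 1 + 1.03/0.314 = 4.280, the uncompetitive rate law is v = (Vmax/α)·[S] / (Km/α + [S]).
v = (56.7/4.280)×4.02 / (13.1/4.280 + 4.02) = 53.25/7.081 = 7.52 μmol/min.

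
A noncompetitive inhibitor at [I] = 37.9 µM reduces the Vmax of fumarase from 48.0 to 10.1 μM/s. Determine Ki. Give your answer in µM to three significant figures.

10.1 µM

Noncompetitive: Vmax,app = Vmax/α with α = 1 + [I]/Ki.
α = Vmax/Vmax,app = 48.0/10.1 = 4.752.
Ki = [I]/(α − 1) = 37.9/3.752 = 10.1 µM.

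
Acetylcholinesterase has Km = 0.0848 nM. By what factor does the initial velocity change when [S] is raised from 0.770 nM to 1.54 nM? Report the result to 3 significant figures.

1.05

Since Vmax cancels, v₂/v₁ = [S]₂(Km+[S]₁) / [S]₁(Km+[S]₂).
= 1.54×(0.0848+0.770) / (0.770×(0.0848+1.54)) = 1.316/1.251 = 1.05.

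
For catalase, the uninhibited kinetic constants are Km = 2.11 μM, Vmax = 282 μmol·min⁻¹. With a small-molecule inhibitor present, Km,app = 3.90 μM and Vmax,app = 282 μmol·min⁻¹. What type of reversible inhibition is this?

Km increases (2.11 → 3.90 μM) while Vmax is unchanged — the hallmark of competitive inhibition.

competitive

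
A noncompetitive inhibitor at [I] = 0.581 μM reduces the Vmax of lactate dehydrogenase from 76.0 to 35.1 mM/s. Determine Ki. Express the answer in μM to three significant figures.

0.499 μM

Noncompetitive: Vmax,app = Vmax/α with α = 1 + [I]/Ki.
α = Vmax/Vmax,app = 76.0/35.1 = 2.165.
Ki = [I]/(α − 1) = 0.581/1.165 = 0.499 μM.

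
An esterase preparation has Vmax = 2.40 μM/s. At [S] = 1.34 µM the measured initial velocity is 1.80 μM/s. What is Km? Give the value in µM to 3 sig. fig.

v/Vmax = 1.80/2.40 = 0.7500 = [S]/(Km+[S]).
So Km + [S] = [S]/0.7500 = 1.787 µM, giving Km = 1.787 − 1.34 = 0.447 µM.

0.447 µM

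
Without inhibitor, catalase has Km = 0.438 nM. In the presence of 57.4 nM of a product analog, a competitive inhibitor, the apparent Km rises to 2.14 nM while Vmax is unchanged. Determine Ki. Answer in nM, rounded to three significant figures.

14.8 nM

Competitive: Km,app = α·Km with α = 1 + [I]/Ki.
α = Km,app/Km = 2.14/0.438 = 4.886.
Ki = [I]/(α − 1) = 57.4/3.886 = 14.8 nM.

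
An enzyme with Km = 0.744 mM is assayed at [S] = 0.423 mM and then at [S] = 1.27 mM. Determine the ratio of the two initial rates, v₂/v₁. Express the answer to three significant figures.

Since Vmax cancels, v₂/v₁ = [S]₂(Km+[S]₁) / [S]₁(Km+[S]₂).
= 1.27×(0.744+0.423) / (0.423×(0.744+1.27)) = 1.482/0.8519 = 1.74.

1.74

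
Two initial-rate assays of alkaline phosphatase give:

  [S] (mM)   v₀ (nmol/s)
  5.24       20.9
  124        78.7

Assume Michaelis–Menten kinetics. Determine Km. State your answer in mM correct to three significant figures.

17.2 mM

From v = Vmax[S]/(Km+[S]), each point gives Vmax = v(Km+[S])/[S].
Equating: 20.9(Km+5.24)/5.24 = 78.7(Km+124)/124.
3.989·Km + 20.9 = 0.6347·Km + 78.7, so (3.989 − 0.6347)·Km = 78.7 − 20.9.
Km = 57.80/3.354 = 17.2 mM; then Vmax = 20.9(17.2+5.24)/5.24 = 89.6 nmol/s.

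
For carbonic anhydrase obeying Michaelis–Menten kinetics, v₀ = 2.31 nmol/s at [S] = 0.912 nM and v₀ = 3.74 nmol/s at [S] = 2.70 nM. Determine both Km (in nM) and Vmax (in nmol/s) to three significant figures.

In reciprocal form, 1/v = (Km/Vmax)·(1/[S]) + 1/Vmax. The two points give (1/[S], 1/v) = (1.096, 0.4329) and (0.3704, 0.2674).
Slope = (0.4329 − 0.2674)/(1.096 − 0.3704) = 0.2280; intercept = 0.4329 − 0.2280×1.096 = 0.1830.
Vmax = 1/intercept = 5.47 nmol/s; Km = slope × Vmax = 0.2280 × 5.47 = 1.25 nM.

Km = 1.25 nM; Vmax = 5.47 nmol/s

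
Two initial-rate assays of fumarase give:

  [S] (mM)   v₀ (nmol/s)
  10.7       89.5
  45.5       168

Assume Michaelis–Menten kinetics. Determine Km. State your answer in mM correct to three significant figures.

From v = Vmax[S]/(Km+[S]), each point gives Vmax = v(Km+[S])/[S].
Equating: 89.5(Km+10.7)/10.7 = 168(Km+45.5)/45.5.
8.364·Km + 89.5 = 3.692·Km + 168, so (8.364 − 3.692)·Km = 168 − 89.5.
Km = 78.50/4.672 = 16.8 mM; then Vmax = 89.5(16.8+10.7)/10.7 = 230 nmol/s.

16.8 mM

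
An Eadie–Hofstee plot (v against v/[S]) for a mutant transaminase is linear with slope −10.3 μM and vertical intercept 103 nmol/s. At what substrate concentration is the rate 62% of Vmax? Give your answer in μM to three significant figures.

16.8 μM

The Eadie–Hofstee slope gives Km = 10.3 μM (slope = −Km).
v/Vmax = [S]/(Km+[S]) = 0.62 ⇒ [S] = Km·0.62/(1−0.62) = 10.3 × 1.632 = 16.8 μM.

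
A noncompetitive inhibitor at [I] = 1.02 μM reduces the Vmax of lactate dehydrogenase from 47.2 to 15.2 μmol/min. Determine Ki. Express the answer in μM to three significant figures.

Noncompetitive: Vmax,app = Vmax/α with α = 1 + [I]/Ki.
α = Vmax/Vmax,app = 47.2/15.2 = 3.105.
Since α = 1 + [I]/Ki, [I]/Ki = 3.105 − 1 = 2.105 and Ki = 1.02/2.105 = 0.484 μM.

0.484 μM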